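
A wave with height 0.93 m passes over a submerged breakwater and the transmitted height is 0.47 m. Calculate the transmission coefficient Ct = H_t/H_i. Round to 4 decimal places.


Ct = H_t / H_i
Ct = 0.47 / 0.93
Ct = 0.5054

0.5054


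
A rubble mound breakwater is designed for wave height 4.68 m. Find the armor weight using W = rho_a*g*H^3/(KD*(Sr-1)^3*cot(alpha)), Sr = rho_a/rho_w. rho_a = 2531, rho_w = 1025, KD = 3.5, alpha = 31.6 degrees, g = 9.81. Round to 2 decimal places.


Sr = rho_a / rho_w = 2531 / 1025 = 2.469268
(Sr - 1) = 1.469268
(Sr - 1)^3 = 3.171782
cot(31.6) = 1 / tan(31.6) = 1 / 0.615204 = 1.625477
Numerator = 2531 * 9.81 * 4.68^3 = 2545064.0227
Denominator = 3.5 * 3.171782 * 1.625477 = 18.044803
W = 2545064.0227 / 18.044803
W = 141041.39 N

141041.39


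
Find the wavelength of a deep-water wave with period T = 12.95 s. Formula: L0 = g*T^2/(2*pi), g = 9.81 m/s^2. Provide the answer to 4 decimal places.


L0 = g * T^2 / (2 * pi)
L0 = 9.81 * 12.95^2 / (2 * pi)
L0 = 9.81 * 167.7025 / 6.28319
L0 = 1645.1615 / 6.28319
L0 = 261.8356 m

261.8356


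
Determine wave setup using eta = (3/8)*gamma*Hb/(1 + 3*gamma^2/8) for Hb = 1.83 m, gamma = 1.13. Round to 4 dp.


eta = (3/8) * gamma * Hb / (1 + 3*gamma^2/8)
Numerator = (3/8) * 1.13 * 1.83 = 0.775462
Denominator = 1 + 3*1.13^2/8 = 1 + 0.478838 = 1.478838
eta = 0.775462 / 1.478838
eta = 0.5244 m

0.5244


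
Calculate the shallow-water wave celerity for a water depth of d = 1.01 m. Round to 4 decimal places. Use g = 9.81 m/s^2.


Using the shallow-water approximation:
C = sqrt(g * d) = sqrt(9.81 * 1.01)
C = sqrt(9.9081)
C = 3.1477 m/s

3.1477


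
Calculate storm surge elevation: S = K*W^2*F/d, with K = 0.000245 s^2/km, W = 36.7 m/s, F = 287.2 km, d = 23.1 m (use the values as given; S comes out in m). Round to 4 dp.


S = K * W^2 * F / d
W^2 = 36.7^2 = 1346.89
S = 0.000245 * 1346.89 * 287.2 / 23.1
Numerator = 0.000245 * 1346.89 * 287.2 = 94.772568
S = 94.772568 / 23.1 = 4.1027 m

4.1027


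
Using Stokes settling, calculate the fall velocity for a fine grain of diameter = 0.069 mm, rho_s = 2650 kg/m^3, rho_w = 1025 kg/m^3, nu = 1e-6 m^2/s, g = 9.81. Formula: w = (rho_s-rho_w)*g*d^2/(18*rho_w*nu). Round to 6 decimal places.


w = (rho_s - rho_w) * g * d^2 / (18 * rho_w * nu)
d = 0.069 mm = 0.000069 m
rho_s - rho_w = 2650 - 1025 = 1625
Numerator = 1625 * 9.81 * (0.000069)^2 = 0.000075896291
Denominator = 18 * 1025 * 1e-6 = 0.018450
w = 0.004114 m/s

0.004114


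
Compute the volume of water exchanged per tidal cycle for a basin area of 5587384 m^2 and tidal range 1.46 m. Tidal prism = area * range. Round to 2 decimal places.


Tidal prism = Area * Tidal range
P = 5587384 * 1.46
P = 8157580.64 m^3

8157580.64


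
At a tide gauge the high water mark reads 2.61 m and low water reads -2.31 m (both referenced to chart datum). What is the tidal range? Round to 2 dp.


Tidal range = High water - Low water
Tidal range = 2.61 - (-2.31)
Tidal range = 4.92 m

4.92


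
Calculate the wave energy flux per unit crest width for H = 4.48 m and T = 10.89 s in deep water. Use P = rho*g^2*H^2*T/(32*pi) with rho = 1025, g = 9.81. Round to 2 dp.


P = rho * g^2 * H^2 * T / (32 * pi)
P = 1025 * 9.81^2 * 4.48^2 * 10.89 / (32 * pi)
P = 1025 * 96.2361 * 20.0704 * 10.89 / 100.53096
P = 214459.82 W/m

214459.82


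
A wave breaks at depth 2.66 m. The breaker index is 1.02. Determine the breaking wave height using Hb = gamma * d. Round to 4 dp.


Hb = gamma * d
Hb = 1.02 * 2.66
Hb = 2.7132 m

2.7132


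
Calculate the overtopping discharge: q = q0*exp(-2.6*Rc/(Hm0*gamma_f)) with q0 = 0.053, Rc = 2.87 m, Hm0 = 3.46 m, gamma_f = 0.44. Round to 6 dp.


q = q0 * exp(-2.6 * Rc / (Hm0 * gamma_f))
Exponent = -2.6 * 2.87 / (3.46 * 0.44)
= -2.6 * 2.87 / 1.5224
= -4.901471
exp(-4.901471) = 0.007436
q = 0.053 * 0.007436
q = 0.000394 m^3/s/m

0.000394


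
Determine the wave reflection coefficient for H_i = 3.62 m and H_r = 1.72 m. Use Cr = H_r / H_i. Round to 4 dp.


Cr = H_r / H_i
Cr = 1.72 / 3.62
Cr = 0.4751

0.4751


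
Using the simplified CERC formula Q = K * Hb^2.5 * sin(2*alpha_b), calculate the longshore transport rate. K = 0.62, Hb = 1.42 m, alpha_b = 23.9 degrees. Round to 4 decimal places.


Q = K * Hb^2.5 * sin(2 * alpha_b)
Hb^2.5 = 1.42^2.5 = 2.402818
sin(2 * 23.9) = sin(47.8) = 0.740805
Q = 0.62 * 2.402818 * 0.740805
Q = 1.1036 m^3/s

1.1036


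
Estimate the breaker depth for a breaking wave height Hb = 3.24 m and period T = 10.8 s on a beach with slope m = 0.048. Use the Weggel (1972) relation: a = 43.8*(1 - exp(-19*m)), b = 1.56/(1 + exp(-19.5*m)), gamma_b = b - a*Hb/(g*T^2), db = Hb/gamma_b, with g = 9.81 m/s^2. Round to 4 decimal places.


a = 43.8 * (1 - exp(-19 * m))
exp(-19 * 0.048) = exp(-0.9120) = 0.401720
a = 43.8 * (1 - 0.401720) = 26.204665
b = 1.56 / (1 + exp(-19.5 * m))
exp(-19.5 * 0.048) = exp(-0.9360) = 0.392193
b = 1.56 / (1 + 0.392193) = 1.120534
Hb / (g * T^2) = 3.24 / (9.81 * 10.8^2) = 3.24 / 1144.2384 = 0.00283158
gamma_b = b - a * Hb/(g*T^2) = 1.120534 - 26.204665 * 0.00283158 = 1.046333
db = Hb / gamma_b = 3.24 / 1.046333
db = 3.0965 m

3.0965


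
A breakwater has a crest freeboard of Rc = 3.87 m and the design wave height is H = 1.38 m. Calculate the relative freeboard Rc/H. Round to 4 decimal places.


Relative freeboard = Rc / H
= 3.87 / 1.38
= 2.8043

2.8043


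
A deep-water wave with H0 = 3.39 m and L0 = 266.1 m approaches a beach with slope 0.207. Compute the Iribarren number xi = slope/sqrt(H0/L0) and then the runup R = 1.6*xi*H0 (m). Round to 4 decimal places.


xi = slope / sqrt(H0/L0)
H0/L0 = 3.39/266.1 = 0.012740
sqrt(0.012740) = 0.112870
xi = 0.207 / 0.112870 = 1.833973
R = 1.6 * xi * H0 = 1.6 * 1.833973 * 3.39
R = 9.9475 m

9.9475


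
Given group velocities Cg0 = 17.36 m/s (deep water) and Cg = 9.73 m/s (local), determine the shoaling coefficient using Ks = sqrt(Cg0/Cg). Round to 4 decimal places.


Ks = sqrt(Cg0 / Cg)
Ks = sqrt(17.36 / 9.73)
Ks = sqrt(1.7842)
Ks = 1.3357

1.3357


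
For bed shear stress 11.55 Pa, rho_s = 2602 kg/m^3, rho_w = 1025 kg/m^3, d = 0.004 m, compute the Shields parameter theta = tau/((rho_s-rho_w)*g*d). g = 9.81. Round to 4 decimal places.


theta = tau / ((rho_s - rho_w) * g * d)
rho_s - rho_w = 2602 - 1025 = 1577
Denominator = 1577 * 9.81 * 0.004 = 61.881480
theta = 11.55 / 61.881480
theta = 0.1866

0.1866


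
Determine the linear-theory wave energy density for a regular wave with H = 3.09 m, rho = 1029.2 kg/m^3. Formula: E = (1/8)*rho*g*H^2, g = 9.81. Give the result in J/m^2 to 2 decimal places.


E = (1/8) * rho * g * H^2
E = (1/8) * 1029.2 * 9.81 * 3.09^2
E = 0.125 * 1029.2 * 9.81 * 9.5481
E = 12050.24 J/m^2

12050.24


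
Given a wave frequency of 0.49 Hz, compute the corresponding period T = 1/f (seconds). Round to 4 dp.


T = 1 / f
T = 1 / 0.49
T = 2.0408 s

2.0408


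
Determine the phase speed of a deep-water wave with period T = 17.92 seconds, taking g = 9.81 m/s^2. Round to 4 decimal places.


We use the deep-water celerity formula:
C = g * T / (2 * pi)
C = 9.81 * 17.92 / (2 * 3.14159...)
C = 175.795200 / 6.283185
C = 27.9787 m/s

27.9787


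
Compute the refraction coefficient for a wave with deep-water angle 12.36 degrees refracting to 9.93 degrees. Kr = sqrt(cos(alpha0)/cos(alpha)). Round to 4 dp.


Kr = sqrt(cos(alpha0) / cos(alpha))
cos(12.36) = 0.976822
cos(9.93) = 0.985019
Kr = sqrt(0.976822 / 0.985019)
Kr = sqrt(0.991678)
Kr = 0.9958

0.9958


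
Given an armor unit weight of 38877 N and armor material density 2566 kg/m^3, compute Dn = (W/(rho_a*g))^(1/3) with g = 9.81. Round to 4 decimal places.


V = W / (rho_a * g)
V = 38877 / (2566 * 9.81)
V = 38877 / 25172.46
V = 1.544426 m^3
Dn = V^(1/3) = 1.544426^(1/3)
Dn = 1.1559 m

1.1559


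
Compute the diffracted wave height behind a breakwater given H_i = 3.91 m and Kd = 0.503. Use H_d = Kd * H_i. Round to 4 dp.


H_d = Kd * H_i
H_d = 0.503 * 3.91
H_d = 1.9667 m

1.9667


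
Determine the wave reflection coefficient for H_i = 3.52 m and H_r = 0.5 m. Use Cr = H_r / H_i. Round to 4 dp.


Cr = H_r / H_i
Cr = 0.5 / 3.52
Cr = 0.1420

0.1420


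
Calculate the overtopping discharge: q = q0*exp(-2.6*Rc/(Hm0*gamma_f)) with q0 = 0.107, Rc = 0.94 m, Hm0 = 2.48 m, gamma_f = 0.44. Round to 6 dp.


q = q0 * exp(-2.6 * Rc / (Hm0 * gamma_f))
Exponent = -2.6 * 0.94 / (2.48 * 0.44)
= -2.6 * 0.94 / 1.0912
= -2.239736
exp(-2.239736) = 0.106487
q = 0.107 * 0.106487
q = 0.011394 m^3/s/m

0.011394


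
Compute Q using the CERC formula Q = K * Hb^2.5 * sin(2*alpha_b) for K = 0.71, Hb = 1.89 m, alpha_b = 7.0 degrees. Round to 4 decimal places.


Q = K * Hb^2.5 * sin(2 * alpha_b)
Hb^2.5 = 1.89^2.5 = 4.910826
sin(2 * 7.0) = sin(14.0) = 0.241922
Q = 0.71 * 4.910826 * 0.241922
Q = 0.8435 m^3/s

0.8435


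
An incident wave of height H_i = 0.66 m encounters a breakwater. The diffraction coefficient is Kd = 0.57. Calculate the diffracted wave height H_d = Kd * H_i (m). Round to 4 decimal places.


H_d = Kd * H_i
H_d = 0.57 * 0.66
H_d = 0.3762 m

0.3762


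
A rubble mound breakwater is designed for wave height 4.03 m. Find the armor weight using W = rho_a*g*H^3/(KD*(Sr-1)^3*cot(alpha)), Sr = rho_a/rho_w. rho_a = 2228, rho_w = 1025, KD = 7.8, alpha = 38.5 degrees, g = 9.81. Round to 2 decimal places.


Sr = rho_a / rho_w = 2228 / 1025 = 2.173659
(Sr - 1) = 1.173659
(Sr - 1)^3 = 1.616685
cot(38.5) = 1 / tan(38.5) = 1 / 0.795436 = 1.257172
Numerator = 2228 * 9.81 * 4.03^3 = 1430537.7815
Denominator = 7.8 * 1.616685 * 1.257172 = 15.853118
W = 1430537.7815 / 15.853118
W = 90237.00 N

90237.00


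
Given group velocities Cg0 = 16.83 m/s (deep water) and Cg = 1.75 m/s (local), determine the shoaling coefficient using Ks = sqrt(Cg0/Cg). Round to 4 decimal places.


Ks = sqrt(Cg0 / Cg)
Ks = sqrt(16.83 / 1.75)
Ks = sqrt(9.6171)
Ks = 3.1012

3.1012


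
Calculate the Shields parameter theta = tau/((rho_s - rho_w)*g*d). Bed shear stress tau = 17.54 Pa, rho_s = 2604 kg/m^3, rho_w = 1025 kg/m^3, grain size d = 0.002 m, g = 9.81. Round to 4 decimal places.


theta = tau / ((rho_s - rho_w) * g * d)
rho_s - rho_w = 2604 - 1025 = 1579
Denominator = 1579 * 9.81 * 0.002 = 30.979980
theta = 17.54 / 30.979980
theta = 0.5662

0.5662


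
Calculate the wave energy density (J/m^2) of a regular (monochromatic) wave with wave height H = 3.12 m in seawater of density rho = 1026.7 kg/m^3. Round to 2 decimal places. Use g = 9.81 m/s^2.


E = (1/8) * rho * g * H^2
E = (1/8) * 1026.7 * 9.81 * 3.12^2
E = 0.125 * 1026.7 * 9.81 * 9.7344
E = 12255.52 J/m^2

12255.52


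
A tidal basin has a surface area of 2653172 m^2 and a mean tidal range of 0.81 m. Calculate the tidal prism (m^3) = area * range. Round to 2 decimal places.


Tidal prism = Area * Tidal range
P = 2653172 * 0.81
P = 2149069.32 m^3

2149069.32


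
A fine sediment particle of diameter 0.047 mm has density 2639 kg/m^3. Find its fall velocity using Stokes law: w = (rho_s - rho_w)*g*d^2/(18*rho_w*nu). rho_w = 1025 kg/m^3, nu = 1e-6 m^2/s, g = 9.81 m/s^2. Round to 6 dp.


w = (rho_s - rho_w) * g * d^2 / (18 * rho_w * nu)
d = 0.047 mm = 0.000047 m
rho_s - rho_w = 2639 - 1025 = 1614
Numerator = 1614 * 9.81 * (0.000047)^2 = 0.000034975848
Denominator = 18 * 1025 * 1e-6 = 0.018450
w = 0.001896 m/s

0.001896


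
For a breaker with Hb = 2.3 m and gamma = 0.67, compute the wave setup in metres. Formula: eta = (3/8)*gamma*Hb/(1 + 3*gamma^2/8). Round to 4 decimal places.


eta = (3/8) * gamma * Hb / (1 + 3*gamma^2/8)
Numerator = (3/8) * 0.67 * 2.3 = 0.577875
Denominator = 1 + 3*0.67^2/8 = 1 + 0.168338 = 1.168338
eta = 0.577875 / 1.168338
eta = 0.4946 m

0.4946


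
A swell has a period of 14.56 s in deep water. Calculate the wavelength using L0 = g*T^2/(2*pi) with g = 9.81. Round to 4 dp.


L0 = g * T^2 / (2 * pi)
L0 = 9.81 * 14.56^2 / (2 * pi)
L0 = 9.81 * 211.9936 / 6.28319
L0 = 2079.6572 / 6.28319
L0 = 330.9877 m

330.9877


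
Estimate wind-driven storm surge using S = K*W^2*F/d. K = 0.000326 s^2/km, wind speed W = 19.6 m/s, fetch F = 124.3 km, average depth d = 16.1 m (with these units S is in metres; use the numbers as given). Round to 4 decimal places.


S = K * W^2 * F / d
W^2 = 19.6^2 = 384.16
S = 0.000326 * 384.16 * 124.3 / 16.1
Numerator = 0.000326 * 384.16 * 124.3 = 15.566855
S = 15.566855 / 16.1 = 0.9669 m

0.9669


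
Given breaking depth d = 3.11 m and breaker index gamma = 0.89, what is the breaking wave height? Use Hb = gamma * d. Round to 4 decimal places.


Hb = gamma * d
Hb = 0.89 * 3.11
Hb = 2.7679 m

2.7679


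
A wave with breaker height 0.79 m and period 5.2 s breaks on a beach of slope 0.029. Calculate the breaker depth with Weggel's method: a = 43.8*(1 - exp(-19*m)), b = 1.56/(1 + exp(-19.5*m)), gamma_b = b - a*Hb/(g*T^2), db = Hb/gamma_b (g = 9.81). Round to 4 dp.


a = 43.8 * (1 - exp(-19 * m))
exp(-19 * 0.029) = exp(-0.5510) = 0.576373
a = 43.8 * (1 - 0.576373) = 18.554856
b = 1.56 / (1 + exp(-19.5 * m))
exp(-19.5 * 0.029) = exp(-0.5655) = 0.568076
b = 1.56 / (1 + 0.568076) = 0.994850
Hb / (g * T^2) = 0.79 / (9.81 * 5.2^2) = 0.79 / 265.2624 = 0.00297818
gamma_b = b - a * Hb/(g*T^2) = 0.994850 - 18.554856 * 0.00297818 = 0.939590
db = Hb / gamma_b = 0.79 / 0.939590
db = 0.8408 m

0.8408


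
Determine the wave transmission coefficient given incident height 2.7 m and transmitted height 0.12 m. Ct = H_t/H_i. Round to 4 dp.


Ct = H_t / H_i
Ct = 0.12 / 2.7
Ct = 0.0444

0.0444


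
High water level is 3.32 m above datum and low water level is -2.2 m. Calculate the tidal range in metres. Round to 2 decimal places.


Tidal range = High water - Low water
Tidal range = 3.32 - (-2.2)
Tidal range = 5.52 m

5.52


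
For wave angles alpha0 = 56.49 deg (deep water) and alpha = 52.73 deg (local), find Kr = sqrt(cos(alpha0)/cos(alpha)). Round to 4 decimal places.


Kr = sqrt(cos(alpha0) / cos(alpha))
cos(56.49) = 0.552083
cos(52.73) = 0.605572
Kr = sqrt(0.552083 / 0.605572)
Kr = sqrt(0.911671)
Kr = 0.9548

0.9548


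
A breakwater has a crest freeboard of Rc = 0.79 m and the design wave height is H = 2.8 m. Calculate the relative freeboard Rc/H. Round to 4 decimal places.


Relative freeboard = Rc / H
= 0.79 / 2.8
= 0.2821

0.2821


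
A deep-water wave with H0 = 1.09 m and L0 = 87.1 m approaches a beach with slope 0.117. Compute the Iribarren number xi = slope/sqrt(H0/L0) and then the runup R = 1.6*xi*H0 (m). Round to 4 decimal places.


xi = slope / sqrt(H0/L0)
H0/L0 = 1.09/87.1 = 0.012514
sqrt(0.012514) = 0.111868
xi = 0.117 / 0.111868 = 1.045880
R = 1.6 * xi * H0 = 1.6 * 1.045880 * 1.09
R = 1.8240 m

1.8240


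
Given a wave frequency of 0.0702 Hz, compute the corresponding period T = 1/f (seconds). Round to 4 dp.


T = 1 / f
T = 1 / 0.0702
T = 14.2450 s

14.2450


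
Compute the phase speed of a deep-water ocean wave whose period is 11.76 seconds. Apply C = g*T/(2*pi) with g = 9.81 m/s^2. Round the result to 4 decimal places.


We use the deep-water celerity formula:
C = g * T / (2 * pi)
C = 9.81 * 11.76 / (2 * 3.14159...)
C = 115.365600 / 6.283185
C = 18.3610 m/s

18.3610


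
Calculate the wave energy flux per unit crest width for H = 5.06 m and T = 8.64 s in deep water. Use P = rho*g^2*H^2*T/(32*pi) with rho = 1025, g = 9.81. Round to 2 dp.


P = rho * g^2 * H^2 * T / (32 * pi)
P = 1025 * 9.81^2 * 5.06^2 * 8.64 / (32 * pi)
P = 1025 * 96.2361 * 25.6036 * 8.64 / 100.53096
P = 217058.50 W/m

217058.50


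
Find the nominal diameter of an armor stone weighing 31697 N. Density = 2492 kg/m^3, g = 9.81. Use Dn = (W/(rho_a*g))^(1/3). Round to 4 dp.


V = W / (rho_a * g)
V = 31697 / (2492 * 9.81)
V = 31697 / 24446.52
V = 1.296585 m^3
Dn = V^(1/3) = 1.296585^(1/3)
Dn = 1.0904 m

1.0904


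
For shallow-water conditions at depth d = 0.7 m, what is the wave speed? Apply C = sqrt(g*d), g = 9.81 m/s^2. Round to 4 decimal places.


Using the shallow-water approximation:
C = sqrt(g * d) = sqrt(9.81 * 0.7)
C = sqrt(6.8670)
C = 2.6205 m/s

2.6205


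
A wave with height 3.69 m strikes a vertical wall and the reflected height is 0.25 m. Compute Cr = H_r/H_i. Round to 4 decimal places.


Cr = H_r / H_i
Cr = 0.25 / 3.69
Cr = 0.0678

0.0678


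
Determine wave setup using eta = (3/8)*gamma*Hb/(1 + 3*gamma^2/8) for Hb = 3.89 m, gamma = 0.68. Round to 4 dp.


eta = (3/8) * gamma * Hb / (1 + 3*gamma^2/8)
Numerator = (3/8) * 0.68 * 3.89 = 0.991950
Denominator = 1 + 3*0.68^2/8 = 1 + 0.173400 = 1.173400
eta = 0.991950 / 1.173400
eta = 0.8454 m

0.8454


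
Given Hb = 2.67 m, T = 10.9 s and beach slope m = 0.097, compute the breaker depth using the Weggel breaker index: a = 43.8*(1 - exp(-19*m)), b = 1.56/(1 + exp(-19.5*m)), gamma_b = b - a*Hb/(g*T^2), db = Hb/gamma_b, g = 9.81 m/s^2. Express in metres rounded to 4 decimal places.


a = 43.8 * (1 - exp(-19 * m))
exp(-19 * 0.097) = exp(-1.8430) = 0.158342
a = 43.8 * (1 - 0.158342) = 36.864634
b = 1.56 / (1 + exp(-19.5 * m))
exp(-19.5 * 0.097) = exp(-1.8915) = 0.150845
b = 1.56 / (1 + 0.150845) = 1.355525
Hb / (g * T^2) = 2.67 / (9.81 * 10.9^2) = 2.67 / 1165.5261 = 0.00229081
gamma_b = b - a * Hb/(g*T^2) = 1.355525 - 36.864634 * 0.00229081 = 1.271075
db = Hb / gamma_b = 2.67 / 1.271075
db = 2.1006 m

2.1006


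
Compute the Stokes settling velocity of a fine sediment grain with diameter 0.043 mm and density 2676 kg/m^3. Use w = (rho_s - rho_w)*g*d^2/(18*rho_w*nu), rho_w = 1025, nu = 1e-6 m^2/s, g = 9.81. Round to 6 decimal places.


w = (rho_s - rho_w) * g * d^2 / (18 * rho_w * nu)
d = 0.043 mm = 0.000043 m
rho_s - rho_w = 2676 - 1025 = 1651
Numerator = 1651 * 9.81 * (0.000043)^2 = 0.000029946977
Denominator = 18 * 1025 * 1e-6 = 0.018450
w = 0.001623 m/s

0.001623


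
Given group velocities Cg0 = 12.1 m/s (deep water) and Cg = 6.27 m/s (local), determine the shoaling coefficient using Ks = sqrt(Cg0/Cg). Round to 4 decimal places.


Ks = sqrt(Cg0 / Cg)
Ks = sqrt(12.1 / 6.27)
Ks = sqrt(1.9298)
Ks = 1.3892

1.3892


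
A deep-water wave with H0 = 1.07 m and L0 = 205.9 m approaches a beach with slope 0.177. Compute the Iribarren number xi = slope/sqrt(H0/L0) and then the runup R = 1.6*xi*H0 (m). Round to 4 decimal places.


xi = slope / sqrt(H0/L0)
H0/L0 = 1.07/205.9 = 0.005197
sqrt(0.005197) = 0.072088
xi = 0.177 / 0.072088 = 2.455328
R = 1.6 * xi * H0 = 1.6 * 2.455328 * 1.07
R = 4.2035 m

4.2035


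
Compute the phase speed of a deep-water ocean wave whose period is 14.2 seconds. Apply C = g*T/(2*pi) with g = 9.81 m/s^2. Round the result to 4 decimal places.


We use the deep-water celerity formula:
C = g * T / (2 * pi)
C = 9.81 * 14.2 / (2 * 3.14159...)
C = 139.302000 / 6.283185
C = 22.1706 m/s

22.1706


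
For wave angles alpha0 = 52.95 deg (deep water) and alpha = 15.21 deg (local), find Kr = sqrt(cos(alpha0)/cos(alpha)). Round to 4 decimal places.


Kr = sqrt(cos(alpha0) / cos(alpha))
cos(52.95) = 0.602512
cos(15.21) = 0.964971
Kr = sqrt(0.602512 / 0.964971)
Kr = sqrt(0.624383)
Kr = 0.7902

0.7902


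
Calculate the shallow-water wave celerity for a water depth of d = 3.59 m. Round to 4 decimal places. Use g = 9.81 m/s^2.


Using the shallow-water approximation:
C = sqrt(g * d) = sqrt(9.81 * 3.59)
C = sqrt(35.2179)
C = 5.9345 m/s

5.9345


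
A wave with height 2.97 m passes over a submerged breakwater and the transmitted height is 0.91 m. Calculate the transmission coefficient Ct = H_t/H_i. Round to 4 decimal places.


Ct = H_t / H_i
Ct = 0.91 / 2.97
Ct = 0.3064

0.3064


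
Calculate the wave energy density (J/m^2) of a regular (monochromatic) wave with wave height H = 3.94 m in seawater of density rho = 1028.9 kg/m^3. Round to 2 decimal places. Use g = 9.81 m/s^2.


E = (1/8) * rho * g * H^2
E = (1/8) * 1028.9 * 9.81 * 3.94^2
E = 0.125 * 1028.9 * 9.81 * 15.5236
E = 19585.95 J/m^2

19585.95


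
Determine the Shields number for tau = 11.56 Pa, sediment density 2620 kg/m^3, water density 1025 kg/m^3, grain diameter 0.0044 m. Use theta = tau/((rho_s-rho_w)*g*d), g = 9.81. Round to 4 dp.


theta = tau / ((rho_s - rho_w) * g * d)
rho_s - rho_w = 2620 - 1025 = 1595
Denominator = 1595 * 9.81 * 0.0044 = 68.846580
theta = 11.56 / 68.846580
theta = 0.1679

0.1679


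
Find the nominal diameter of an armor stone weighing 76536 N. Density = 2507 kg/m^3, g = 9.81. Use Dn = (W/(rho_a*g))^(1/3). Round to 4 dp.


V = W / (rho_a * g)
V = 76536 / (2507 * 9.81)
V = 76536 / 24593.67
V = 3.112020 m^3
Dn = V^(1/3) = 3.112020^(1/3)
Dn = 1.4600 m

1.4600


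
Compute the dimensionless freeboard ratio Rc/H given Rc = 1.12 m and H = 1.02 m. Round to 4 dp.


Relative freeboard = Rc / H
= 1.12 / 1.02
= 1.0980

1.0980


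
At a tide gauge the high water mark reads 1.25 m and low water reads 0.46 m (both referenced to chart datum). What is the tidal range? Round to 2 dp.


Tidal range = High water - Low water
Tidal range = 1.25 - (0.46)
Tidal range = 0.79 m

0.79


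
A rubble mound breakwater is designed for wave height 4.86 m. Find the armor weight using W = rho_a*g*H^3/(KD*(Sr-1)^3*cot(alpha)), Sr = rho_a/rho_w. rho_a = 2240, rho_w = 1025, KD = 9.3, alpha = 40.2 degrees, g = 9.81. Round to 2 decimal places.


Sr = rho_a / rho_w = 2240 / 1025 = 2.185366
(Sr - 1) = 1.185366
(Sr - 1)^3 = 1.665548
cot(40.2) = 1 / tan(40.2) = 1 / 0.845066 = 1.183340
Numerator = 2240 * 9.81 * 4.86^3 = 2522468.9758
Denominator = 9.3 * 1.665548 * 1.183340 = 18.329466
W = 2522468.9758 / 18.329466
W = 137618.25 N

137618.25


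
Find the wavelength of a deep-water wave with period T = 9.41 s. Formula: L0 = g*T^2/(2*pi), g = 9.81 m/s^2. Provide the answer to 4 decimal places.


L0 = g * T^2 / (2 * pi)
L0 = 9.81 * 9.41^2 / (2 * pi)
L0 = 9.81 * 88.5481 / 6.28319
L0 = 868.6569 / 6.28319
L0 = 138.2510 m

138.2510


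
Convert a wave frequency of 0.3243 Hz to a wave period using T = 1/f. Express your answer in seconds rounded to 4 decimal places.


T = 1 / f
T = 1 / 0.3243
T = 3.0836 s

3.0836


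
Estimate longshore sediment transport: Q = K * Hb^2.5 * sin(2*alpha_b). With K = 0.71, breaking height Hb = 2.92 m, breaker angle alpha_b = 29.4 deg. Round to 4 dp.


Q = K * Hb^2.5 * sin(2 * alpha_b)
Hb^2.5 = 2.92^2.5 = 14.569919
sin(2 * 29.4) = sin(58.8) = 0.855364
Q = 0.71 * 14.569919 * 0.855364
Q = 8.8484 m^3/s

8.8484


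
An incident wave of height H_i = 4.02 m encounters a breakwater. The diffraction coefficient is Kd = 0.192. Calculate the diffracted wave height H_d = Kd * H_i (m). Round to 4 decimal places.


H_d = Kd * H_i
H_d = 0.192 * 4.02
H_d = 0.7718 m

0.7718


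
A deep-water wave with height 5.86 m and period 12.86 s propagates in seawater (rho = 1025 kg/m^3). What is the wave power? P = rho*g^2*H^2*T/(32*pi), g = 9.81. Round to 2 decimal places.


P = rho * g^2 * H^2 * T / (32 * pi)
P = 1025 * 9.81^2 * 5.86^2 * 12.86 / (32 * pi)
P = 1025 * 96.2361 * 34.3396 * 12.86 / 100.53096
P = 433309.52 W/m

433309.52


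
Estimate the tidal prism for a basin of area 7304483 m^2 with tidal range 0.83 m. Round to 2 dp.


Tidal prism = Area * Tidal range
P = 7304483 * 0.83
P = 6062720.89 m^3

6062720.89


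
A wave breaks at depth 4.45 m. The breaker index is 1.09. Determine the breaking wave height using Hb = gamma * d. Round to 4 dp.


Hb = gamma * d
Hb = 1.09 * 4.45
Hb = 4.8505 m

4.8505


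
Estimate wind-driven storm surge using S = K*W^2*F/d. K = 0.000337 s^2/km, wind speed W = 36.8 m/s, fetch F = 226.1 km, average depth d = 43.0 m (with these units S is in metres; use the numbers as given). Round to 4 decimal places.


S = K * W^2 * F / d
W^2 = 36.8^2 = 1354.24
S = 0.000337 * 1354.24 * 226.1 / 43.0
Numerator = 0.000337 * 1354.24 * 226.1 = 103.187265
S = 103.187265 / 43.0 = 2.3997 m

2.3997


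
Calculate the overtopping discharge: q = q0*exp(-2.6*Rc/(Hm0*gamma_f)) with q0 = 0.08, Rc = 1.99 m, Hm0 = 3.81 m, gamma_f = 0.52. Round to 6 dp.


q = q0 * exp(-2.6 * Rc / (Hm0 * gamma_f))
Exponent = -2.6 * 1.99 / (3.81 * 0.52)
= -2.6 * 1.99 / 1.9812
= -2.611549
exp(-2.611549) = 0.073421
q = 0.08 * 0.073421
q = 0.005874 m^3/s/m

0.005874


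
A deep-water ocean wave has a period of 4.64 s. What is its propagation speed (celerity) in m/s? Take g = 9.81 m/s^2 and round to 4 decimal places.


We use the deep-water celerity formula:
C = g * T / (2 * pi)
C = 9.81 * 4.64 / (2 * 3.14159...)
C = 45.518400 / 6.283185
C = 7.2445 m/s

7.2445


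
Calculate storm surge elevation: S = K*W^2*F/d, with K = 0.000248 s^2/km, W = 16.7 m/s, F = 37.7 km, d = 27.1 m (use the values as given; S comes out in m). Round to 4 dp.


S = K * W^2 * F / d
W^2 = 16.7^2 = 278.89
S = 0.000248 * 278.89 * 37.7 / 27.1
Numerator = 0.000248 * 278.89 * 37.7 = 2.607510
S = 2.607510 / 27.1 = 0.0962 m

0.0962


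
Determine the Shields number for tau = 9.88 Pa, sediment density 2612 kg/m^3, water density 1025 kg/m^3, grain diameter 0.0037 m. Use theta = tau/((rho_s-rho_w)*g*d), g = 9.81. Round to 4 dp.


theta = tau / ((rho_s - rho_w) * g * d)
rho_s - rho_w = 2612 - 1025 = 1587
Denominator = 1587 * 9.81 * 0.0037 = 57.603339
theta = 9.88 / 57.603339
theta = 0.1715

0.1715


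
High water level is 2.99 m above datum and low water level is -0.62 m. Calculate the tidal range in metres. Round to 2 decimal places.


Tidal range = High water - Low water
Tidal range = 2.99 - (-0.62)
Tidal range = 3.61 m

3.61


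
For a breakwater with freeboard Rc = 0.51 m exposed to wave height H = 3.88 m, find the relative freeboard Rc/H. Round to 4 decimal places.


Relative freeboard = Rc / H
= 0.51 / 3.88
= 0.1314

0.1314


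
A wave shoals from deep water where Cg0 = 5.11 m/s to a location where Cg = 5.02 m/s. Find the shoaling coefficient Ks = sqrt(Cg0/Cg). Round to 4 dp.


Ks = sqrt(Cg0 / Cg)
Ks = sqrt(5.11 / 5.02)
Ks = sqrt(1.0179)
Ks = 1.0089

1.0089


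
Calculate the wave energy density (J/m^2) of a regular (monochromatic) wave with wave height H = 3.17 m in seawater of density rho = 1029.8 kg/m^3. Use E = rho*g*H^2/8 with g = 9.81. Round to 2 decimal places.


E = (1/8) * rho * g * H^2
E = (1/8) * 1029.8 * 9.81 * 3.17^2
E = 0.125 * 1029.8 * 9.81 * 10.0489
E = 12689.67 J/m^2

12689.67


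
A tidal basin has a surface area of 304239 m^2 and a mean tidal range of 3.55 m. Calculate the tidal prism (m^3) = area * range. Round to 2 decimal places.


Tidal prism = Area * Tidal range
P = 304239 * 3.55
P = 1080048.45 m^3

1080048.45


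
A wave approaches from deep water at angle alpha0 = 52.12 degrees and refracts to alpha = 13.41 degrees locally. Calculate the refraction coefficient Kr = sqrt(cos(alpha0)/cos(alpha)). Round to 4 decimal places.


Kr = sqrt(cos(alpha0) / cos(alpha))
cos(52.12) = 0.614010
cos(13.41) = 0.972735
Kr = sqrt(0.614010 / 0.972735)
Kr = sqrt(0.631220)
Kr = 0.7945

0.7945


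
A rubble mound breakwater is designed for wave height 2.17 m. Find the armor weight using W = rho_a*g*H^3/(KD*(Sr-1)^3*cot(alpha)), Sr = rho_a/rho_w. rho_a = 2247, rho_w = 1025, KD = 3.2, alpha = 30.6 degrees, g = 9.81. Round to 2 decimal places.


Sr = rho_a / rho_w = 2247 / 1025 = 2.192195
(Sr - 1) = 1.192195
(Sr - 1)^3 = 1.694502
cot(30.6) = 1 / tan(30.6) = 1 / 0.591398 = 1.690908
Numerator = 2247 * 9.81 * 2.17^3 = 225242.9887
Denominator = 3.2 * 1.694502 * 1.690908 = 9.168787
W = 225242.9887 / 9.168787
W = 24566.28 N

24566.28


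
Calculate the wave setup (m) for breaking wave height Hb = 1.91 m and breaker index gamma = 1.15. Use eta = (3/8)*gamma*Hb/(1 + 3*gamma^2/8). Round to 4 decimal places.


eta = (3/8) * gamma * Hb / (1 + 3*gamma^2/8)
Numerator = (3/8) * 1.15 * 1.91 = 0.823687
Denominator = 1 + 3*1.15^2/8 = 1 + 0.495938 = 1.495938
eta = 0.823687 / 1.495938
eta = 0.5506 m

0.5506


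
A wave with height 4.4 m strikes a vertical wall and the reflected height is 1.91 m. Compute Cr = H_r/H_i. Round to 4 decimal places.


Cr = H_r / H_i
Cr = 1.91 / 4.4
Cr = 0.4341

0.4341


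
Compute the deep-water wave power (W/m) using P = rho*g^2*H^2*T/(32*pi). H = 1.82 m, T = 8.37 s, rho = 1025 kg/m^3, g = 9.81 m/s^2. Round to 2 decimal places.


P = rho * g^2 * H^2 * T / (32 * pi)
P = 1025 * 9.81^2 * 1.82^2 * 8.37 / (32 * pi)
P = 1025 * 96.2361 * 3.3124 * 8.37 / 100.53096
P = 27203.84 W/m

27203.84


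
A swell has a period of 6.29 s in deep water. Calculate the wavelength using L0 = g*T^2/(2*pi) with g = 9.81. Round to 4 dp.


L0 = g * T^2 / (2 * pi)
L0 = 9.81 * 6.29^2 / (2 * pi)
L0 = 9.81 * 39.5641 / 6.28319
L0 = 388.1238 / 6.28319
L0 = 61.7718 m

61.7718


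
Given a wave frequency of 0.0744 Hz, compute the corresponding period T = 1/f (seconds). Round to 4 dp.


T = 1 / f
T = 1 / 0.0744
T = 13.4409 s

13.4409


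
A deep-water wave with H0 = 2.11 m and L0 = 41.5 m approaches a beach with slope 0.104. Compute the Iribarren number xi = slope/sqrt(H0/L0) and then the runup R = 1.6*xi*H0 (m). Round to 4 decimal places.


xi = slope / sqrt(H0/L0)
H0/L0 = 2.11/41.5 = 0.050843
sqrt(0.050843) = 0.225485
xi = 0.104 / 0.225485 = 0.461229
R = 1.6 * xi * H0 = 1.6 * 0.461229 * 2.11
R = 1.5571 m

1.5571


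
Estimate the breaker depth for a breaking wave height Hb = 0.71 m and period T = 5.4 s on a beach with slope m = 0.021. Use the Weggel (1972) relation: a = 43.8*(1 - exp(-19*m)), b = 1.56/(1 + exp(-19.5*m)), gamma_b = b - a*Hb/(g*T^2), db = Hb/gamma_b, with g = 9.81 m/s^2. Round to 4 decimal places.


a = 43.8 * (1 - exp(-19 * m))
exp(-19 * 0.021) = exp(-0.3990) = 0.670991
a = 43.8 * (1 - 0.670991) = 14.410607
b = 1.56 / (1 + exp(-19.5 * m))
exp(-19.5 * 0.021) = exp(-0.4095) = 0.663982
b = 1.56 / (1 + 0.663982) = 0.937510
Hb / (g * T^2) = 0.71 / (9.81 * 5.4^2) = 0.71 / 286.0596 = 0.00248200
gamma_b = b - a * Hb/(g*T^2) = 0.937510 - 14.410607 * 0.00248200 = 0.901743
db = Hb / gamma_b = 0.71 / 0.901743
db = 0.7874 m

0.7874


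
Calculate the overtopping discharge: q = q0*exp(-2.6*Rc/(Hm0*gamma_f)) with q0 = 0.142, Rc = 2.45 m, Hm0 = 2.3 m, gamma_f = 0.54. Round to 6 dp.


q = q0 * exp(-2.6 * Rc / (Hm0 * gamma_f))
Exponent = -2.6 * 2.45 / (2.3 * 0.54)
= -2.6 * 2.45 / 1.2420
= -5.128824
exp(-5.128824) = 0.005924
q = 0.142 * 0.005924
q = 0.000841 m^3/s/m

0.000841


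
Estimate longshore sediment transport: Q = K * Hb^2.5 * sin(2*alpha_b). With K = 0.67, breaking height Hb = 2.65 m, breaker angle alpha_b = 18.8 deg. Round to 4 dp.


Q = K * Hb^2.5 * sin(2 * alpha_b)
Hb^2.5 = 2.65^2.5 = 11.431802
sin(2 * 18.8) = sin(37.6) = 0.610145
Q = 0.67 * 11.431802 * 0.610145
Q = 4.6733 m^3/s

4.6733


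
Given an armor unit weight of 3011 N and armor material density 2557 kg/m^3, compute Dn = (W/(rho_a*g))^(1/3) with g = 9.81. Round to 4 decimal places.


V = W / (rho_a * g)
V = 3011 / (2557 * 9.81)
V = 3011 / 25084.17
V = 0.120036 m^3
Dn = V^(1/3) = 0.120036^(1/3)
Dn = 0.4933 m

0.4933


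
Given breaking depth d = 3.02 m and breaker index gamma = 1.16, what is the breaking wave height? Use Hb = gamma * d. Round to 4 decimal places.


Hb = gamma * d
Hb = 1.16 * 3.02
Hb = 3.5032 m

3.5032


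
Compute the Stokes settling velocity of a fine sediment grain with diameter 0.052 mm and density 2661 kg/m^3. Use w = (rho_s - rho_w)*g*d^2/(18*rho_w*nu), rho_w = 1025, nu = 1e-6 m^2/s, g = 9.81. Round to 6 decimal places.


w = (rho_s - rho_w) * g * d^2 / (18 * rho_w * nu)
d = 0.052 mm = 0.000052 m
rho_s - rho_w = 2661 - 1025 = 1636
Numerator = 1636 * 9.81 * (0.000052)^2 = 0.000043396929
Denominator = 18 * 1025 * 1e-6 = 0.018450
w = 0.002352 m/s

0.002352


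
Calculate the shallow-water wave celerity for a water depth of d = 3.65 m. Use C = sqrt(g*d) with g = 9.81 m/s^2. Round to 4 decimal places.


Using the shallow-water approximation:
C = sqrt(g * d) = sqrt(9.81 * 3.65)
C = sqrt(35.8065)
C = 5.9839 m/s

5.9839


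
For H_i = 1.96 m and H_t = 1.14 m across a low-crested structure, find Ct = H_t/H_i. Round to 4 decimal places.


Ct = H_t / H_i
Ct = 1.14 / 1.96
Ct = 0.5816

0.5816


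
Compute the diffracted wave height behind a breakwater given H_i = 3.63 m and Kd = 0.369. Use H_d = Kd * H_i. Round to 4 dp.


H_d = Kd * H_i
H_d = 0.369 * 3.63
H_d = 1.3395 m

1.3395


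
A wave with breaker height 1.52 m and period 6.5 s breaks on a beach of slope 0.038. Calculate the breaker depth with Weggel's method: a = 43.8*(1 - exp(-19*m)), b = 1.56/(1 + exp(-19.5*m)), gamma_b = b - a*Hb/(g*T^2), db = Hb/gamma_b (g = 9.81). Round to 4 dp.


a = 43.8 * (1 - exp(-19 * m))
exp(-19 * 0.038) = exp(-0.7220) = 0.485780
a = 43.8 * (1 - 0.485780) = 22.522848
b = 1.56 / (1 + exp(-19.5 * m))
exp(-19.5 * 0.038) = exp(-0.7410) = 0.476637
b = 1.56 / (1 + 0.476637) = 1.056455
Hb / (g * T^2) = 1.52 / (9.81 * 6.5^2) = 1.52 / 414.4725 = 0.00366731
gamma_b = b - a * Hb/(g*T^2) = 1.056455 - 22.522848 * 0.00366731 = 0.973856
db = Hb / gamma_b = 1.52 / 0.973856
db = 1.5608 m

1.5608


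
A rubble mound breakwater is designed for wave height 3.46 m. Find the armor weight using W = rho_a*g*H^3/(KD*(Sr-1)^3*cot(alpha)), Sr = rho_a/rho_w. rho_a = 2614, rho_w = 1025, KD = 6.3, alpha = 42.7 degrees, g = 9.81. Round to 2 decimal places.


Sr = rho_a / rho_w = 2614 / 1025 = 2.550244
(Sr - 1) = 1.550244
(Sr - 1)^3 = 3.725633
cot(42.7) = 1 / tan(42.7) = 1 / 0.922773 = 1.083690
Numerator = 2614 * 9.81 * 3.46^3 = 1062191.6596
Denominator = 6.3 * 3.725633 * 1.083690 = 25.435809
W = 1062191.6596 / 25.435809
W = 41759.70 N

41759.70


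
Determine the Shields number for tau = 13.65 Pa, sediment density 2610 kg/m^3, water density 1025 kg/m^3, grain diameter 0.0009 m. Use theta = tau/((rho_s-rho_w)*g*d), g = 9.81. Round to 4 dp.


theta = tau / ((rho_s - rho_w) * g * d)
rho_s - rho_w = 2610 - 1025 = 1585
Denominator = 1585 * 9.81 * 0.0009 = 13.993965
theta = 13.65 / 13.993965
theta = 0.9754

0.9754


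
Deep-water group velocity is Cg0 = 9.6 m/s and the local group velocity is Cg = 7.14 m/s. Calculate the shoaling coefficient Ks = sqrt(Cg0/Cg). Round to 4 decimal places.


Ks = sqrt(Cg0 / Cg)
Ks = sqrt(9.6 / 7.14)
Ks = sqrt(1.3445)
Ks = 1.1595

1.1595


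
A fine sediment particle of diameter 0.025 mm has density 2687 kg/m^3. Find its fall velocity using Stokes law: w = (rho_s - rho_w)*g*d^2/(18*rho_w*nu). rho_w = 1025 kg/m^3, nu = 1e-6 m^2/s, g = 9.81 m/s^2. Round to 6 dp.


w = (rho_s - rho_w) * g * d^2 / (18 * rho_w * nu)
d = 0.025 mm = 0.000025 m
rho_s - rho_w = 2687 - 1025 = 1662
Numerator = 1662 * 9.81 * (0.000025)^2 = 0.000010190138
Denominator = 18 * 1025 * 1e-6 = 0.018450
w = 0.000552 m/s

0.000552


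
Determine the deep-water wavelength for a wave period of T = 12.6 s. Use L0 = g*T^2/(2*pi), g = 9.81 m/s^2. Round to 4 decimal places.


L0 = g * T^2 / (2 * pi)
L0 = 9.81 * 12.6^2 / (2 * pi)
L0 = 9.81 * 158.7600 / 6.28319
L0 = 1557.4356 / 6.28319
L0 = 247.8736 m

247.8736


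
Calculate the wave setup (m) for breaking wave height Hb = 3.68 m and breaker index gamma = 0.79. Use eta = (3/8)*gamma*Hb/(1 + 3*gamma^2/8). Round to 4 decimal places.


eta = (3/8) * gamma * Hb / (1 + 3*gamma^2/8)
Numerator = (3/8) * 0.79 * 3.68 = 1.090200
Denominator = 1 + 3*0.79^2/8 = 1 + 0.234038 = 1.234038
eta = 1.090200 / 1.234038
eta = 0.8834 m

0.8834


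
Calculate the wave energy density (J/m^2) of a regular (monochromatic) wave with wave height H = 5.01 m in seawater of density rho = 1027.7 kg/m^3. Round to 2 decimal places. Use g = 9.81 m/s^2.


E = (1/8) * rho * g * H^2
E = (1/8) * 1027.7 * 9.81 * 5.01^2
E = 0.125 * 1027.7 * 9.81 * 25.1001
E = 31631.58 J/m^2

31631.58


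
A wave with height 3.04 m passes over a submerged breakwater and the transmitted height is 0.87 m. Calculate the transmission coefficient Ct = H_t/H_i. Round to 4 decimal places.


Ct = H_t / H_i
Ct = 0.87 / 3.04
Ct = 0.2862

0.2862


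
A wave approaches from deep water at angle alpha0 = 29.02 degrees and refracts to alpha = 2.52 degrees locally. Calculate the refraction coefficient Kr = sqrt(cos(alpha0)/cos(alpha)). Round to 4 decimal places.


Kr = sqrt(cos(alpha0) / cos(alpha))
cos(29.02) = 0.874450
cos(2.52) = 0.999033
Kr = sqrt(0.874450 / 0.999033)
Kr = sqrt(0.875297)
Kr = 0.9356

0.9356


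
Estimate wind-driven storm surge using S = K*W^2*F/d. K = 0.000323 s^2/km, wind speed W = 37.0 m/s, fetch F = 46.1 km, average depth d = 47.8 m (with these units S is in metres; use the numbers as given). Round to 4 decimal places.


S = K * W^2 * F / d
W^2 = 37.0^2 = 1369.00
S = 0.000323 * 1369.00 * 46.1 / 47.8
Numerator = 0.000323 * 1369.00 * 46.1 = 20.384821
S = 20.384821 / 47.8 = 0.4265 m

0.4265


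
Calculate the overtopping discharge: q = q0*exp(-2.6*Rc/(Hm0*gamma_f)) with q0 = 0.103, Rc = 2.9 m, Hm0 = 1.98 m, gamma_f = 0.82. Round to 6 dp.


q = q0 * exp(-2.6 * Rc / (Hm0 * gamma_f))
Exponent = -2.6 * 2.9 / (1.98 * 0.82)
= -2.6 * 2.9 / 1.6236
= -4.644001
exp(-4.644001) = 0.009619
q = 0.103 * 0.009619
q = 0.000991 m^3/s/m

0.000991


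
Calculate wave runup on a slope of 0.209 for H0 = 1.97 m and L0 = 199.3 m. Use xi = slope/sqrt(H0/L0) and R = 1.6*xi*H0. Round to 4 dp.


xi = slope / sqrt(H0/L0)
H0/L0 = 1.97/199.3 = 0.009885
sqrt(0.009885) = 0.099421
xi = 0.209 / 0.099421 = 2.102165
R = 1.6 * xi * H0 = 1.6 * 2.102165 * 1.97
R = 6.6260 m

6.6260


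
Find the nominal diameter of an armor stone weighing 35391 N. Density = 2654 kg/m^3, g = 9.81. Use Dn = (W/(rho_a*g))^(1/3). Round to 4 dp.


V = W / (rho_a * g)
V = 35391 / (2654 * 9.81)
V = 35391 / 26035.74
V = 1.359324 m^3
Dn = V^(1/3) = 1.359324^(1/3)
Dn = 1.1077 m

1.1077


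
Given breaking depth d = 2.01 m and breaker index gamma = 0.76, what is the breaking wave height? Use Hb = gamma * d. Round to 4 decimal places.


Hb = gamma * d
Hb = 0.76 * 2.01
Hb = 1.5276 m

1.5276


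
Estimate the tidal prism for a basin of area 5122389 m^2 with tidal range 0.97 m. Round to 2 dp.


Tidal prism = Area * Tidal range
P = 5122389 * 0.97
P = 4968717.33 m^3

4968717.33


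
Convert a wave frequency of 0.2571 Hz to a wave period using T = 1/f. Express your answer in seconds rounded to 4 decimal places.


T = 1 / f
T = 1 / 0.2571
T = 3.8895 s

3.8895


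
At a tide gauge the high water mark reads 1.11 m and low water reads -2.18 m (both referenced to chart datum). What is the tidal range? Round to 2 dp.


Tidal range = High water - Low water
Tidal range = 1.11 - (-2.18)
Tidal range = 3.29 m

3.29


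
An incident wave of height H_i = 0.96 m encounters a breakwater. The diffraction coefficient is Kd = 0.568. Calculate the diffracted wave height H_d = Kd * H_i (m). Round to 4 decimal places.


H_d = Kd * H_i
H_d = 0.568 * 0.96
H_d = 0.5453 m

0.5453


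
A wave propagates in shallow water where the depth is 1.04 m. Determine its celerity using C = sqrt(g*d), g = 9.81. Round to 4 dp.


Using the shallow-water approximation:
C = sqrt(g * d) = sqrt(9.81 * 1.04)
C = sqrt(10.2024)
C = 3.1941 m/s

3.1941


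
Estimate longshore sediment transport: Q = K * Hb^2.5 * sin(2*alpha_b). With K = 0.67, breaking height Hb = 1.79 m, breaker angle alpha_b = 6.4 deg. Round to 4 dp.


Q = K * Hb^2.5 * sin(2 * alpha_b)
Hb^2.5 = 1.79^2.5 = 4.286794
sin(2 * 6.4) = sin(12.8) = 0.221548
Q = 0.67 * 4.286794 * 0.221548
Q = 0.6363 m^3/s

0.6363


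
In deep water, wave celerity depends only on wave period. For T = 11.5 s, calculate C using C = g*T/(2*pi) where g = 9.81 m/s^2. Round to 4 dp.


We use the deep-water celerity formula:
C = g * T / (2 * pi)
C = 9.81 * 11.5 / (2 * 3.14159...)
C = 112.815000 / 6.283185
C = 17.9551 m/s

17.9551


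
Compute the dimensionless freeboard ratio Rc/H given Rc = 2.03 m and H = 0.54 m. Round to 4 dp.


Relative freeboard = Rc / H
= 2.03 / 0.54
= 3.7593

3.7593


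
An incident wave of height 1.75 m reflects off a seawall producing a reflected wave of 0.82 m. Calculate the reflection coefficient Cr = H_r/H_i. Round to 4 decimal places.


Cr = H_r / H_i
Cr = 0.82 / 1.75
Cr = 0.4686

0.4686


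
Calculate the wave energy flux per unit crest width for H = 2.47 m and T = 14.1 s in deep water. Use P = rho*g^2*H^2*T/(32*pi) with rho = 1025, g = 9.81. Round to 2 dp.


P = rho * g^2 * H^2 * T / (32 * pi)
P = 1025 * 9.81^2 * 2.47^2 * 14.1 / (32 * pi)
P = 1025 * 96.2361 * 6.1009 * 14.1 / 100.53096
P = 84406.34 W/m

84406.34
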